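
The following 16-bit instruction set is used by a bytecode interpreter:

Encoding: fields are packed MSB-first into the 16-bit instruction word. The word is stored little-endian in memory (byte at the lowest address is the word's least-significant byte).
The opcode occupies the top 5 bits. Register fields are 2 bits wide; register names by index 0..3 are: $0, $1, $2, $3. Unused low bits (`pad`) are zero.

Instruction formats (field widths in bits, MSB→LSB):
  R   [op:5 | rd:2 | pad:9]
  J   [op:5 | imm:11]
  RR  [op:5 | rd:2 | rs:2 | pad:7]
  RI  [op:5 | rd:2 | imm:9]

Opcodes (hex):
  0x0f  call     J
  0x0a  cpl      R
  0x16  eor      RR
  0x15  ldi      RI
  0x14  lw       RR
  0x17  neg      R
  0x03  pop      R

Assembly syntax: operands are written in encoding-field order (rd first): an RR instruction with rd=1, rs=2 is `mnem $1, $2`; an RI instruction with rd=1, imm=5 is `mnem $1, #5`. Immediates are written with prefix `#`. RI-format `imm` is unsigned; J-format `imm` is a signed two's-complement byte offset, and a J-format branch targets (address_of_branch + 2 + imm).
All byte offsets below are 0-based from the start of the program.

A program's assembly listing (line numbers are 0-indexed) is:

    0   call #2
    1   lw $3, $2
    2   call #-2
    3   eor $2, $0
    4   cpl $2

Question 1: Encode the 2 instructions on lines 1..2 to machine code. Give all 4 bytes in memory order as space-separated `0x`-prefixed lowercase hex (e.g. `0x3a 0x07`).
L1: lw op=0x14:5|rd=3:2|rs=2:2|pad=0:7 ⇒ 0xa700 ⇒ little 00 a7
L2: call op=0xf:5|imm=-2:11 ⇒ 0x7ffe ⇒ little fe 7f

0x00 0xa7 0xfe 0x7f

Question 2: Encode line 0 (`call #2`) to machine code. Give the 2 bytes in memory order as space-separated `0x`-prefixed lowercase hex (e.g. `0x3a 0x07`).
0. call fields op=0xf:5|imm=2:11 → word 7802h → 02 78

0x02 0x78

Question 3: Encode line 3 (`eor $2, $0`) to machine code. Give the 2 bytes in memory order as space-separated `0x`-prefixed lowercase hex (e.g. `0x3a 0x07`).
3. eor fields op=0x16:5|rd=2:2|rs=0:2|pad=0:7 → word b400h → 00 b4

0x00 0xb4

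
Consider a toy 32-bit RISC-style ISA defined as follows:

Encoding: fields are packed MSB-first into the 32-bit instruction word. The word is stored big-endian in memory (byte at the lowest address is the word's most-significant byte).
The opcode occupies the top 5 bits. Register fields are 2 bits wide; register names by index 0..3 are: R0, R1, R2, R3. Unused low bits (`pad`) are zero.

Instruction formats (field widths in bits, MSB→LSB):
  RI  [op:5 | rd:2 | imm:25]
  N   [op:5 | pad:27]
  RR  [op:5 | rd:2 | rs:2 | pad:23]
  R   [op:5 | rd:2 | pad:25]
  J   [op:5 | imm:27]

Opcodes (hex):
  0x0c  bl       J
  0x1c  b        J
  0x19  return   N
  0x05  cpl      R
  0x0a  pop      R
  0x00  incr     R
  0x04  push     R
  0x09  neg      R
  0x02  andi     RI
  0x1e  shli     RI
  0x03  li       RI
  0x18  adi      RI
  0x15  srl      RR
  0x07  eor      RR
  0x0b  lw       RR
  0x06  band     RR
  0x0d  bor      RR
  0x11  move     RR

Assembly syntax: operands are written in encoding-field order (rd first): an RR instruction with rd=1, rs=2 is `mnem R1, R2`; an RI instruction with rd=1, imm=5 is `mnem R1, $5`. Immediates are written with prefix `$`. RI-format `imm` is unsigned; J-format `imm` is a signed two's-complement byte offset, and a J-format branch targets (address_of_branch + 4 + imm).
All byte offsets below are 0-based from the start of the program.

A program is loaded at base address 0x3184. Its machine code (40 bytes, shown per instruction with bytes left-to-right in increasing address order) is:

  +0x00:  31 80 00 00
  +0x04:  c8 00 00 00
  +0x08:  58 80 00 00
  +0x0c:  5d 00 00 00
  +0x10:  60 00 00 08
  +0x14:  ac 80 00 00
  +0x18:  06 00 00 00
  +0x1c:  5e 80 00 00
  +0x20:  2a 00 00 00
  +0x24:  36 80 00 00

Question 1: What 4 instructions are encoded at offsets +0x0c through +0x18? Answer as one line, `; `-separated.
lw R2, R2; bl $8; srl R2, R1; incr R3

+0x0c: 5d 00 00 00 ⇒ word 0x5d000000 (big)
  top 5b → 0xb → lw [RR]
  [26:25] rd=2 = R2
  [24:23] rs=2 = R2
+0x10: 60 00 00 08 ⇒ word 0x60000008 (big)
  top 5b → 0xc → bl [J]
  [26:0] imm=8 = $8
+0x14: ac 80 00 00 ⇒ word 0xac800000 (big)
  top 5b → 0x15 → srl [RR]
  [26:25] rd=2 = R2
  [24:23] rs=1 = R1
+0x18: 06 00 00 00 ⇒ word 0x06000000 (big)
  top 5b → 0x0 → incr [R]
  [26:25] rd=3 = R3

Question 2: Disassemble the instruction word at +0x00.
band R0, R3

[00] 31 80 00 00 → 0x31800000
  opcode bits[31:27]=0x6: band/RR
  rd: (w>>25)&0x3=0x0 → R0
  rs: (w>>23)&0x3=0x3 → R3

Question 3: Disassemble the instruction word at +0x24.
+0x24: 36 80 00 00 ⇒ word 0x36800000 (big)
  op=0x36800000>>27=0x6 ⇒ band (RR)
  rd@[26:25]=0x3 ⇒ R3
  rs@[24:23]=0x1 ⇒ R1

band R3, R1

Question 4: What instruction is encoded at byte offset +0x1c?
lw R3, R1

@+1c  big-endian(5e 80 00 00) = 0x5e800000
  opcode bits[31:27]=0xb: lw/RR
  rd@[26:25]=0x3 ⇒ R3
  rs@[24:23]=0x1 ⇒ R1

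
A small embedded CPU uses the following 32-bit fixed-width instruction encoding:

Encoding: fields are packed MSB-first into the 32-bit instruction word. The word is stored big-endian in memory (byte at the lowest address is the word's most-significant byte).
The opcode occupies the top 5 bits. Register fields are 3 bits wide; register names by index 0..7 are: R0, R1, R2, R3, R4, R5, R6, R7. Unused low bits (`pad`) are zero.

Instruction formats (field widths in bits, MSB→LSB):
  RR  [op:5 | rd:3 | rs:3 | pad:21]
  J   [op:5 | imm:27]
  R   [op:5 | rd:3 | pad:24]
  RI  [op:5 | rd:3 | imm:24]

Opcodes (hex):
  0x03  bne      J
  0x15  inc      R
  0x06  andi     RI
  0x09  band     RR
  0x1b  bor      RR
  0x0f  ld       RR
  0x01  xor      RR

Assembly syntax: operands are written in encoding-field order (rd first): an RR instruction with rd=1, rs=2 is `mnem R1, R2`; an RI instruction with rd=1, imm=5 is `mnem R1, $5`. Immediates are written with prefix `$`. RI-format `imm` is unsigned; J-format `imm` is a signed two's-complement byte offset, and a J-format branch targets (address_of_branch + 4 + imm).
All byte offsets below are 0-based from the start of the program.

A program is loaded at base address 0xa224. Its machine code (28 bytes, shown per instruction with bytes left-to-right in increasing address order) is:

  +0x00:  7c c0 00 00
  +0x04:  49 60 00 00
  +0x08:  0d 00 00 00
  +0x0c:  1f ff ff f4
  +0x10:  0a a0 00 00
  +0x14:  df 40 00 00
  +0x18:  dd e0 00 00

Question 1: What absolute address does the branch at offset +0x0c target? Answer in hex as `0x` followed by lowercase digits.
0xa228

off 0x0c: read 1f ff ff f4 as big → 0x1ffffff4
  op=0x1ffffff4>>27=0x3 ⇒ bne (J)
  imm: (w>>0)&0x7ffffff=0x7fffff4 (s27→-12) → $-12
  target = base 0xa224 + off 0x0c + 4 + imm -12 = 0xa228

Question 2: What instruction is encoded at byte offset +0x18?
@+18  big-endian(dd e0 00 00) = 0xdde00000
  op=0xdde00000>>27=0x1b ⇒ bor (RR)
  rd@[26:24]=0x5 ⇒ R5
  rs@[23:21]=0x7 ⇒ R7

bor R5, R7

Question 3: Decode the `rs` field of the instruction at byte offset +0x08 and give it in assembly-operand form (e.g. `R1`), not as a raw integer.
R0

+0x08: 0d 00 00 00 ⇒ word 0x0d000000 (big)
  op=0x0d000000>>27=0x1 ⇒ xor (RR)
  rd: (w>>24)&0x7=0x5 → R5
  rs: (w>>21)&0x7=0x0 → R0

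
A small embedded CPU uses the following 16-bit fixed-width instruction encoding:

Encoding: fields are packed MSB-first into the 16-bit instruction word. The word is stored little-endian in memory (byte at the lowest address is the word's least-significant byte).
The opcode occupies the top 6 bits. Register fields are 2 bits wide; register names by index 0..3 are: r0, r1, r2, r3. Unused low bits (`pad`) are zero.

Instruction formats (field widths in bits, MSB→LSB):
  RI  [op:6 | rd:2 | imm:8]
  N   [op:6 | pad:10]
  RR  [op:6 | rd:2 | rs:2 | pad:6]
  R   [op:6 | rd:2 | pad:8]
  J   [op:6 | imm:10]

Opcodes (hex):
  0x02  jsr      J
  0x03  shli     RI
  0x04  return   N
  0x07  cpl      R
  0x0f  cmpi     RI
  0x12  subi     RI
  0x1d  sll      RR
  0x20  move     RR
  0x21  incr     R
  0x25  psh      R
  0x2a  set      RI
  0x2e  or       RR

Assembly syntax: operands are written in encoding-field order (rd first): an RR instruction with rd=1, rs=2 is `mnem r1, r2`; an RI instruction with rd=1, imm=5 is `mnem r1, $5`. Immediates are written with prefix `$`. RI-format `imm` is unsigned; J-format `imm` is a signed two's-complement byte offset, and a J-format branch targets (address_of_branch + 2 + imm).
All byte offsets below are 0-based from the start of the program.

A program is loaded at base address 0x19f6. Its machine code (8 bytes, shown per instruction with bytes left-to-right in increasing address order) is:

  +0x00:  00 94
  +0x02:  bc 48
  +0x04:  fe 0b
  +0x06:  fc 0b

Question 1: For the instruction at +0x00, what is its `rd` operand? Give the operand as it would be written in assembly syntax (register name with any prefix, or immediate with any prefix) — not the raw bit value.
r0

[00] 00 94 → 0x9400
  op=0x9400>>10=0x25 ⇒ psh (R)
  rd: (w>>8)&0x3=0x0 → r0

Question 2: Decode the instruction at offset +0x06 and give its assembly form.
+0x06: fc 0b ⇒ word 0x0bfc (little)
  op=0x0bfc>>10=0x2 ⇒ jsr (J)
  imm@[9:0]=0x3fc (s10→-4) ⇒ $-4

jsr $-4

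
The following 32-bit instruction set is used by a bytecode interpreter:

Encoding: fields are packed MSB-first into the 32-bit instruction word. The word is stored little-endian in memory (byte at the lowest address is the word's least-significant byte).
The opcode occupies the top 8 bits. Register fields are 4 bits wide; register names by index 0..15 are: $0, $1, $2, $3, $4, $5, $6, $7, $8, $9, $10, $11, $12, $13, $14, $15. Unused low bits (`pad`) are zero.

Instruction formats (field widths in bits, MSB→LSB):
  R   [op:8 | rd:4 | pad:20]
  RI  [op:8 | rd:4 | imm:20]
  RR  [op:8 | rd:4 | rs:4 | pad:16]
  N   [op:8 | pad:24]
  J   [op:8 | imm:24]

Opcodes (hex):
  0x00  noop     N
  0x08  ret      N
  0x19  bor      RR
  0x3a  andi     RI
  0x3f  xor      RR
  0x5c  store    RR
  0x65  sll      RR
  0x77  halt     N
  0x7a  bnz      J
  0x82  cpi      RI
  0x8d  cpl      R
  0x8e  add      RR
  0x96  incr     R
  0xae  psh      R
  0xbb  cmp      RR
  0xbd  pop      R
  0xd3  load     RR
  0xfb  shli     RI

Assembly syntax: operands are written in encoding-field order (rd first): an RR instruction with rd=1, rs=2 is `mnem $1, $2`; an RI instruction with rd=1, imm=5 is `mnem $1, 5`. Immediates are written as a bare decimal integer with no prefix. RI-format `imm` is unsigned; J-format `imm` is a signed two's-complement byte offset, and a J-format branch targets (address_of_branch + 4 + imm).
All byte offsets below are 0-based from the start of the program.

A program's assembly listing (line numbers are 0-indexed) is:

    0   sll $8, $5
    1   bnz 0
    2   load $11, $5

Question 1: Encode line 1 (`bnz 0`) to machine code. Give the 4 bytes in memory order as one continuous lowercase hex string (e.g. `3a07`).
0000007a

1. bnz fields op=0x7a:8|imm=0:24 → word 7a000000h → 00 00 00 7a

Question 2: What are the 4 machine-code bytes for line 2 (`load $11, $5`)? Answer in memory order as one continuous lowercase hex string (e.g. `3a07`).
L2: load op=0xd3:8|rd=11:4|rs=5:4|pad=0:16 ⇒ 0xd3b50000 ⇒ little 00 00 b5 d3

0000b5d3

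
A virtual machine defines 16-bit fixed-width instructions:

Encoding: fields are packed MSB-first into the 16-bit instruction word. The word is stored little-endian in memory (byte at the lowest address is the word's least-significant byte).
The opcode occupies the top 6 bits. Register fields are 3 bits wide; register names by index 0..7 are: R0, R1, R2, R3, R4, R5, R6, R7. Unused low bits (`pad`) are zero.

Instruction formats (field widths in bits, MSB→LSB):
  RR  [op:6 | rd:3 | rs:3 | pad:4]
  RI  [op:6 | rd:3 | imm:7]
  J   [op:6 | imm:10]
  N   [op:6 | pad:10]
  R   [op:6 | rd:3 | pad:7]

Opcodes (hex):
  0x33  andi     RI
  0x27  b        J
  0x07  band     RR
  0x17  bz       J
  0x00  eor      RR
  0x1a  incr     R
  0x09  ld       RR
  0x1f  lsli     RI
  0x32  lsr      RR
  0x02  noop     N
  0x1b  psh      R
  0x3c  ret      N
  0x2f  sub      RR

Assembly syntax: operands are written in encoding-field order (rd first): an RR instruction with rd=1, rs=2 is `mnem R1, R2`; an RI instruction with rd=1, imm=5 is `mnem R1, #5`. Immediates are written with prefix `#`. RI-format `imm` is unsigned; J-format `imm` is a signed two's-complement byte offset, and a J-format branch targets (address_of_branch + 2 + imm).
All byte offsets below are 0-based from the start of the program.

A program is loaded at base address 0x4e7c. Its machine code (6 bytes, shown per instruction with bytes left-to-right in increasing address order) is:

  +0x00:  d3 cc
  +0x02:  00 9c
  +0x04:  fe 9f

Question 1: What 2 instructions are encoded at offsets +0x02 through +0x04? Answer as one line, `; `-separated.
b #0; b #-2

off 0x02: read 00 9c as little → 0x9c00
  op=0x9c00>>10=0x27 ⇒ b (J)
  imm: (w>>0)&0x3ff=0x0 → #0
off 0x04: read fe 9f as little → 0x9ffe
  op=0x9ffe>>10=0x27 ⇒ b (J)
  imm: (w>>0)&0x3ff=0x3fe (s10→-2) → #-2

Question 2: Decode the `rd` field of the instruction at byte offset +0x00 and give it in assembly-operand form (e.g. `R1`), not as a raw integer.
R1

@+00  little-endian(d3 cc) = 0xccd3
  top 6b → 0x33 → andi [RI]
  [9:7] rd=1 = R1
  [6:0] imm=83 = #83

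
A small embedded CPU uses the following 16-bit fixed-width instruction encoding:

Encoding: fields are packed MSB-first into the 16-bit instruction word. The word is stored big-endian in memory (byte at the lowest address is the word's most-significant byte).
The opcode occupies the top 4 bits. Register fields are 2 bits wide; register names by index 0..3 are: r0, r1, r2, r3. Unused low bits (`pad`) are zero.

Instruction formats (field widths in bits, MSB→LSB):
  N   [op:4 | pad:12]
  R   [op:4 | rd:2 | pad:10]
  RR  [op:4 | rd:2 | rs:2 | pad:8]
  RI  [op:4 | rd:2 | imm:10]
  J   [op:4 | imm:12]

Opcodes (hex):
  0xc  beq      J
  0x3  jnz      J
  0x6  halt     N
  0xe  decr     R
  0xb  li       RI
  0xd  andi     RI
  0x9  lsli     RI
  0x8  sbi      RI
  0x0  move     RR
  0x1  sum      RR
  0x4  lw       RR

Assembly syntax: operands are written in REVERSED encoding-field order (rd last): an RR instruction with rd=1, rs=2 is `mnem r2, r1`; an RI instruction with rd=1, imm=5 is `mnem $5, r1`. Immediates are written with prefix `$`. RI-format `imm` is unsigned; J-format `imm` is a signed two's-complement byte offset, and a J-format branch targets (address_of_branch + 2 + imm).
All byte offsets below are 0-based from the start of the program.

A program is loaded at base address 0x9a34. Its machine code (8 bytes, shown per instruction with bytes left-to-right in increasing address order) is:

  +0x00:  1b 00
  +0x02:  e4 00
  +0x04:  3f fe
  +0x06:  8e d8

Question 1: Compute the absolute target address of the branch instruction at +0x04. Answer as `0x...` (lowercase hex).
@+04  big-endian(3f fe) = 0x3ffe
  op=0x3ffe>>12=0x3 ⇒ jnz (J)
  [11:0] imm=4094 (s12→-2) = $-2
  target = base 0x9a34 + off 0x04 + 2 + imm -2 = 0x9a38

0x9a38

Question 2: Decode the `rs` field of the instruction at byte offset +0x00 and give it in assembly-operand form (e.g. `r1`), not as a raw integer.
@+00  big-endian(1b 00) = 0x1b00
  top 4b → 0x1 → sum [RR]
  rd@[11:10]=0x2 ⇒ r2
  rs@[9:8]=0x3 ⇒ r3

r3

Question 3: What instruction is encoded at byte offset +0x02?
decr r1

@+02  big-endian(e4 00) = 0xe400
  op=0xe400>>12=0xe ⇒ decr (R)
  rd: (w>>10)&0x3=0x1 → r1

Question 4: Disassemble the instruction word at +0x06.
@+06  big-endian(8e d8) = 0x8ed8
  top 4b → 0x8 → sbi [RI]
  rd@[11:10]=0x3 ⇒ r3
  imm@[9:0]=0x2d8 ⇒ $728

sbi $728, r3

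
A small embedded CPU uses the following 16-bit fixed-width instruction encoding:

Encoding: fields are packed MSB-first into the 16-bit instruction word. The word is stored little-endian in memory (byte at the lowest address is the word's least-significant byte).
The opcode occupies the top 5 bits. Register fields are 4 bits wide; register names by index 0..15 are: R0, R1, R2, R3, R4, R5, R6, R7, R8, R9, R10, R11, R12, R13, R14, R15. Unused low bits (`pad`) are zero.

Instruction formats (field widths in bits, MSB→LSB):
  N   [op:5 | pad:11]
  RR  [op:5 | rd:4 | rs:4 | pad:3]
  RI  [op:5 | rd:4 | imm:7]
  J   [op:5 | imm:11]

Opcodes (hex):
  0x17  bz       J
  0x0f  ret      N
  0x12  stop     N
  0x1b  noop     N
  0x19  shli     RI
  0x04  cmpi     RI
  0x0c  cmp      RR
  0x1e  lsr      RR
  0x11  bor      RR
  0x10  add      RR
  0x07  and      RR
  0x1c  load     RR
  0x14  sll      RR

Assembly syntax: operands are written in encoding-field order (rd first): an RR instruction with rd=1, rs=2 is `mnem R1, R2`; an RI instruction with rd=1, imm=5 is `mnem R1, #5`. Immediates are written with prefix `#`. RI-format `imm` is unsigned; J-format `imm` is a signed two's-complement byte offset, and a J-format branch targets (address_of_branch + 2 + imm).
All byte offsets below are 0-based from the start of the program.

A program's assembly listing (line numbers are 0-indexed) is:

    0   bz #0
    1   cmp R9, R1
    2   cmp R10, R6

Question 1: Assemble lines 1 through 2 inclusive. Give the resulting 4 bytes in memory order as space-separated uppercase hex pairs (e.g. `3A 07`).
88 64 30 65

line 1 (cmp): pack op=0xc:5|rd=9:4|rs=1:4|pad=0:3 = 0x6488; little→ 88 64
line 2 (cmp): pack op=0xc:5|rd=10:4|rs=6:4|pad=0:3 = 0x6530; little→ 30 65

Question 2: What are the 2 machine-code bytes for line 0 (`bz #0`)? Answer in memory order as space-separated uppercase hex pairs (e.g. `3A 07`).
00 B8

0. bz fields op=0x17:5|imm=0:11 → word b800h → 00 b8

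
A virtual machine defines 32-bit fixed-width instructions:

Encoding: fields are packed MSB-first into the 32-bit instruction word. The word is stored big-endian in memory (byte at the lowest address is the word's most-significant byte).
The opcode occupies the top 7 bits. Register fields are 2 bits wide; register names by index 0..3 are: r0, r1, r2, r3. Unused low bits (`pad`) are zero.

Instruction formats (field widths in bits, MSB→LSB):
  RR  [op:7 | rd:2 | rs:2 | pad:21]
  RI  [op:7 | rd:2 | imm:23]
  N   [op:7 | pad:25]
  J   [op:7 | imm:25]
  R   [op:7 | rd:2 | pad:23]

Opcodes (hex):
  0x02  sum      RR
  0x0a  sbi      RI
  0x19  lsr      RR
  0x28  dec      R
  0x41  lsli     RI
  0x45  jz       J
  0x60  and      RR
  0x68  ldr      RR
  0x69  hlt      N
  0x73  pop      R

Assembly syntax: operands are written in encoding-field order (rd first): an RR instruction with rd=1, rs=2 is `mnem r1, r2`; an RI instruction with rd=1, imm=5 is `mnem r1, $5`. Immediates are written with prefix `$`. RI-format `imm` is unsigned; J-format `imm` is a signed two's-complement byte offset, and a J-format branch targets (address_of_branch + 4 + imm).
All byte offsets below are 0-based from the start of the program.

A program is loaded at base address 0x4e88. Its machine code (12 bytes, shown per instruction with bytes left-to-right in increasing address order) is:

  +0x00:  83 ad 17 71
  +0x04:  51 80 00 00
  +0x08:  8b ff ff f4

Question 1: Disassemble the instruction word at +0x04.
off 0x04: read 51 80 00 00 as big → 0x51800000
  top 7b → 0x28 → dec [R]
  rd: (w>>23)&0x3=0x3 → r3

dec r3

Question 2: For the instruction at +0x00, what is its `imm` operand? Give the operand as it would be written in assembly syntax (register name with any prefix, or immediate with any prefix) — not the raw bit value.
$2955121

off 0x00: read 83 ad 17 71 as big → 0x83ad1771
  opcode bits[31:25]=0x41: lsli/RI
  rd: (w>>23)&0x3=0x3 → r3
  imm: (w>>0)&0x7fffff=0x2d1771 → $2955121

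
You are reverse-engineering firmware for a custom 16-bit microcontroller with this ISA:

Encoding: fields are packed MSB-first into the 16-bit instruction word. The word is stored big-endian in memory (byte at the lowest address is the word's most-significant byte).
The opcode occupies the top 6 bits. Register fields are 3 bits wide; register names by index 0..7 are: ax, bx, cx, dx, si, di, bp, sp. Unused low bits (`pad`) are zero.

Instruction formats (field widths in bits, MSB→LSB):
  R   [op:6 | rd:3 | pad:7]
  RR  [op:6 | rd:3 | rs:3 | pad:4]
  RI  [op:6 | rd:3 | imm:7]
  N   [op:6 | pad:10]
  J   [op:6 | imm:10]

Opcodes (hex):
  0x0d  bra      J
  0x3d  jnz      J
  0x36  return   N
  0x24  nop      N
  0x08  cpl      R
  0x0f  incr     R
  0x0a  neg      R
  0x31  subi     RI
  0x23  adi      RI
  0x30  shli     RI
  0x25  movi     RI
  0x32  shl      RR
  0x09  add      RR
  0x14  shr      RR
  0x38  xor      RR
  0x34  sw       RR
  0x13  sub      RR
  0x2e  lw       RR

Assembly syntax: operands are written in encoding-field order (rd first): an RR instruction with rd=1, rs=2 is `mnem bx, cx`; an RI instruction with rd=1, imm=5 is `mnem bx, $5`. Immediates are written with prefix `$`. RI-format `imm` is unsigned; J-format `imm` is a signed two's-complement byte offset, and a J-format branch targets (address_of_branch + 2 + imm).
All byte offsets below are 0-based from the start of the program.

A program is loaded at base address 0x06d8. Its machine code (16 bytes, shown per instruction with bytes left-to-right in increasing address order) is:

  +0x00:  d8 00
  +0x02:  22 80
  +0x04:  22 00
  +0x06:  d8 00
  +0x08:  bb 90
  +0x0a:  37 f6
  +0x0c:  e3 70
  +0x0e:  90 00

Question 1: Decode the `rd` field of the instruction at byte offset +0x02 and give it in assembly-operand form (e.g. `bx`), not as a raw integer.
di

@+02  big-endian(22 80) = 0x2280
  top 6b → 0x8 → cpl [R]
  rd@[9:7]=0x5 ⇒ di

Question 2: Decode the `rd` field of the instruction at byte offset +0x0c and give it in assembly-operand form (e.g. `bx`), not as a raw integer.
bp

off 0x0c: read e3 70 as big → 0xe370
  top 6b → 0x38 → xor [RR]
  rd@[9:7]=0x6 ⇒ bp
  rs@[6:4]=0x7 ⇒ sp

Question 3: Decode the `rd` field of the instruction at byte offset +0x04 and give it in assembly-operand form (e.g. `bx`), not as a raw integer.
si

[04] 22 00 → 0x2200
  top 6b → 0x8 → cpl [R]
  rd: (w>>7)&0x7=0x4 → si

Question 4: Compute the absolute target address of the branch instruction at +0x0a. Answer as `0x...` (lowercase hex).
@+0a  big-endian(37 f6) = 0x37f6
  op=0x37f6>>10=0xd ⇒ bra (J)
  imm@[9:0]=0x3f6 (s10→-10) ⇒ $-10
  target = base 0x06d8 + off 0x0a + 2 + imm -10 = 0x06da

0x06da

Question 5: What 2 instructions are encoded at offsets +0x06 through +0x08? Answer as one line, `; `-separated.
@+06  big-endian(d8 00) = 0xd800
  top 6b → 0x36 → return [N]
@+08  big-endian(bb 90) = 0xbb90
  top 6b → 0x2e → lw [RR]
  rd@[9:7]=0x7 ⇒ sp
  rs@[6:4]=0x1 ⇒ bx

return; lw sp, bx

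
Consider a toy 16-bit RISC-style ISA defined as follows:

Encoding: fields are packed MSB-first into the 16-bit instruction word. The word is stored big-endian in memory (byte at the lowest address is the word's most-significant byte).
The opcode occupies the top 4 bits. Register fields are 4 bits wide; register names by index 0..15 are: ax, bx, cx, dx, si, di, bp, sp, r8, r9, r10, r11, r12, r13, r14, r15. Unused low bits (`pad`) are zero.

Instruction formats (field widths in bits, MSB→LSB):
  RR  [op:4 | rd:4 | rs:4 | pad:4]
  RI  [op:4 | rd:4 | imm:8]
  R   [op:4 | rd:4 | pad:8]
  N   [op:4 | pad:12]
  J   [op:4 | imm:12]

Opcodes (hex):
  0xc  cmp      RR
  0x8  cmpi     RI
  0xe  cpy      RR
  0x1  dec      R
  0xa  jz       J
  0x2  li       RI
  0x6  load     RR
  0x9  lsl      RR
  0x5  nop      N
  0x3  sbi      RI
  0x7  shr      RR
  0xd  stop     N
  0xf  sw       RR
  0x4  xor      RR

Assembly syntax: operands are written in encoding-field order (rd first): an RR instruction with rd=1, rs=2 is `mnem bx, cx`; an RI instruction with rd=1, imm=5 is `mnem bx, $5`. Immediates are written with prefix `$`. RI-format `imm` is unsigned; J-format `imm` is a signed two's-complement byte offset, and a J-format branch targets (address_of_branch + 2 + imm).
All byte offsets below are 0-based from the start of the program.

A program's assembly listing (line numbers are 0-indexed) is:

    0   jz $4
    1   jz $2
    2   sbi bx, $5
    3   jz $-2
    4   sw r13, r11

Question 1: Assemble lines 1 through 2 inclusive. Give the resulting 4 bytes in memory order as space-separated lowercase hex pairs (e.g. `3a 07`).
a0 02 31 05

line 1 (jz): pack op=0xa:4|imm=2:12 = 0xa002; big→ a0 02
line 2 (sbi): pack op=0x3:4|rd=1:4|imm=5:8 = 0x3105; big→ 31 05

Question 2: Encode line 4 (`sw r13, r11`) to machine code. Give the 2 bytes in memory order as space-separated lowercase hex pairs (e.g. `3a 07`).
fd b0

line 4 (sw): pack op=0xf:4|rd=13:4|rs=11:4|pad=0:4 = 0xfdb0; big→ fd b0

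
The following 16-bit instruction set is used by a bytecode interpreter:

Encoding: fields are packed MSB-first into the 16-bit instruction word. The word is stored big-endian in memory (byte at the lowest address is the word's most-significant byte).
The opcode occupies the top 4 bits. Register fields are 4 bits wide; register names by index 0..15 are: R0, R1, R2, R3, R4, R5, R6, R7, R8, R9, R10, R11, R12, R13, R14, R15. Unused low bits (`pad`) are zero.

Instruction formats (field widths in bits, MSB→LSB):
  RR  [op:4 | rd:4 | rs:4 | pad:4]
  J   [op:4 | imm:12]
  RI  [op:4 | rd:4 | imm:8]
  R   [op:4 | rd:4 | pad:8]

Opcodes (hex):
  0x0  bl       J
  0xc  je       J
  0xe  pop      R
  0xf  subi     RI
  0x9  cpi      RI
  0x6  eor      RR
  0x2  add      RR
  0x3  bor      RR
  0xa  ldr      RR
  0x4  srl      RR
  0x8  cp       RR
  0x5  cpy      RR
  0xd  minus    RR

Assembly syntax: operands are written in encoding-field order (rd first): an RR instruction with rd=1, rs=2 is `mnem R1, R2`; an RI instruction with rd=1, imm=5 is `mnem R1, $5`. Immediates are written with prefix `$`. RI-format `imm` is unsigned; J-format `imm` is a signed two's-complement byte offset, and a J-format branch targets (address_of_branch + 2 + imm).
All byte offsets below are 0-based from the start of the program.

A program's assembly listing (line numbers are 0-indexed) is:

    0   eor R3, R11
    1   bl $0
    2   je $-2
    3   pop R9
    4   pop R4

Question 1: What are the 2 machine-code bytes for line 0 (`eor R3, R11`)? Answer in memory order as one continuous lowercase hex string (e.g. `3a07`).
L0: eor op=0x6:4|rd=3:4|rs=11:4|pad=0:4 ⇒ 0x63b0 ⇒ big 63 b0

63b0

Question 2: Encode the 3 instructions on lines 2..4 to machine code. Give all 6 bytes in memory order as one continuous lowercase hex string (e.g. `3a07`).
2. je fields op=0xc:4|imm=-2:12 → word cffeh → cf fe
3. pop fields op=0xe:4|rd=9:4|pad=0:8 → word e900h → e9 00
4. pop fields op=0xe:4|rd=4:4|pad=0:8 → word e400h → e4 00

cffee900e400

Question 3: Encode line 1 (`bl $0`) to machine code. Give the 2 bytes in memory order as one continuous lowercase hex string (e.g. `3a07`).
1. bl fields op=0x0:4|imm=0:12 → word 0000h → 00 00

0000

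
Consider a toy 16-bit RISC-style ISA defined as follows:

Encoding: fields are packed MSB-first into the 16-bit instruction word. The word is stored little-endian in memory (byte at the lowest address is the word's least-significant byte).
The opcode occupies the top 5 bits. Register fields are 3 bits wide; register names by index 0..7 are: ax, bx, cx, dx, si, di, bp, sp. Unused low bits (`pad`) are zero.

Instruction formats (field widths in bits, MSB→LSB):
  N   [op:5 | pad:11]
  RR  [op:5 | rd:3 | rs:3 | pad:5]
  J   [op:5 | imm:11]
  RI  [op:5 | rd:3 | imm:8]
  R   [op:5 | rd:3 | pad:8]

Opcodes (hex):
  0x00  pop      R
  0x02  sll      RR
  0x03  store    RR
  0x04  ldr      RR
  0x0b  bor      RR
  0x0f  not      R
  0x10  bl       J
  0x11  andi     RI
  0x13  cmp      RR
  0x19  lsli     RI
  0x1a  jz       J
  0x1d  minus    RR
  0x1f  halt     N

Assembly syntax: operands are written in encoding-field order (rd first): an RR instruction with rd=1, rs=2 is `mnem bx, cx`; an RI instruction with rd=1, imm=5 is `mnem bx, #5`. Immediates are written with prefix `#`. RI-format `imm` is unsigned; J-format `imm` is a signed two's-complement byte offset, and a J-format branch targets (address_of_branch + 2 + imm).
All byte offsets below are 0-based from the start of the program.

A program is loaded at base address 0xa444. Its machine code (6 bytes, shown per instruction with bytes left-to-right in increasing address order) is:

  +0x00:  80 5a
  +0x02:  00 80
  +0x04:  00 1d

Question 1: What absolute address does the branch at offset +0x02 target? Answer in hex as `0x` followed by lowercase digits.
@+02  little-endian(00 80) = 0x8000
  top 5b → 0x10 → bl [J]
  imm@[10:0]=0x0 ⇒ #0
  target = base 0xa444 + off 0x02 + 2 + imm 0 = 0xa448

0xa448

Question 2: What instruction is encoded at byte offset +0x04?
store di, ax

+0x04: 00 1d ⇒ word 0x1d00 (little)
  op=0x1d00>>11=0x3 ⇒ store (RR)
  [10:8] rd=5 = di
  [7:5] rs=0 = ax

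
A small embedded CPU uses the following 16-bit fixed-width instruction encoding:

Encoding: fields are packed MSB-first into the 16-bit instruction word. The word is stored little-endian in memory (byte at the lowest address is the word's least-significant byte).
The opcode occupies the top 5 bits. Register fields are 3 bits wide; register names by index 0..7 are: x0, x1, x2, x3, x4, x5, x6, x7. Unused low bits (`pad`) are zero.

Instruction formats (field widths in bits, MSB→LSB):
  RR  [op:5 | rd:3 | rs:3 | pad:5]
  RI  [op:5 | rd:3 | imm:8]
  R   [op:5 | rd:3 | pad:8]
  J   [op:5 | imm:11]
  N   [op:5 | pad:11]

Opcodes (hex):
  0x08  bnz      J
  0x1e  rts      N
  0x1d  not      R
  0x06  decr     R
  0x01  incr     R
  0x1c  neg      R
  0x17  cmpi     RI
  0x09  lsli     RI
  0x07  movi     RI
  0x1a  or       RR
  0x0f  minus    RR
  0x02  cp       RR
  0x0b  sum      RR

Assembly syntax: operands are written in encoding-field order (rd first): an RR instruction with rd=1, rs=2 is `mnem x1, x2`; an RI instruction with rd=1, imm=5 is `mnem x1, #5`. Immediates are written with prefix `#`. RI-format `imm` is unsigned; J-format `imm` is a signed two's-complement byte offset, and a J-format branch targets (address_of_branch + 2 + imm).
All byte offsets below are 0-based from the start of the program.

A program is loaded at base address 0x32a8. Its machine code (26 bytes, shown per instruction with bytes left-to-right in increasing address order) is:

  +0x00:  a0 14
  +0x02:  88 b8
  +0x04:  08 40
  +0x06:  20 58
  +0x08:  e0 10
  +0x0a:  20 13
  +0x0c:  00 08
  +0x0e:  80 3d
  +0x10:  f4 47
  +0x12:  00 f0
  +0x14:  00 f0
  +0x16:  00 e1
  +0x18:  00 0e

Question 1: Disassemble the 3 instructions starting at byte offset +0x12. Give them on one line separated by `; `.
[12] 00 f0 → 0xf000
  opcode bits[15:11]=0x1e: rts/N
[14] 00 f0 → 0xf000
  opcode bits[15:11]=0x1e: rts/N
[16] 00 e1 → 0xe100
  opcode bits[15:11]=0x1c: neg/R
  rd: (w>>8)&0x7=0x1 → x1

rts; rts; neg x1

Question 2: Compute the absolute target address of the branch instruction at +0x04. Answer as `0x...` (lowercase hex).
@+04  little-endian(08 40) = 0x4008
  op=0x4008>>11=0x8 ⇒ bnz (J)
  imm@[10:0]=0x8 ⇒ #8
  target = base 0x32a8 + off 0x04 + 2 + imm 8 = 0x32b6

0x32b6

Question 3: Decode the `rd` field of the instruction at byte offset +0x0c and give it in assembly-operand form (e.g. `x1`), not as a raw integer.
@+0c  little-endian(00 08) = 0x0800
  op=0x0800>>11=0x1 ⇒ incr (R)
  [10:8] rd=0 = x0

x0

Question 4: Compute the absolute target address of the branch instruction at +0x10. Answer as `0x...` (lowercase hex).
0x32ae

+0x10: f4 47 ⇒ word 0x47f4 (little)
  op=0x47f4>>11=0x8 ⇒ bnz (J)
  [10:0] imm=2036 (s11→-12) = #-12
  target = base 0x32a8 + off 0x10 + 2 + imm -12 = 0x32ae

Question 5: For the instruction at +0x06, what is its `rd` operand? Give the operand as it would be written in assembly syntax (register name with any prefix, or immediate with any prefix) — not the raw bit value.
x0

@+06  little-endian(20 58) = 0x5820
  opcode bits[15:11]=0xb: sum/RR
  rd@[10:8]=0x0 ⇒ x0
  rs@[7:5]=0x1 ⇒ x1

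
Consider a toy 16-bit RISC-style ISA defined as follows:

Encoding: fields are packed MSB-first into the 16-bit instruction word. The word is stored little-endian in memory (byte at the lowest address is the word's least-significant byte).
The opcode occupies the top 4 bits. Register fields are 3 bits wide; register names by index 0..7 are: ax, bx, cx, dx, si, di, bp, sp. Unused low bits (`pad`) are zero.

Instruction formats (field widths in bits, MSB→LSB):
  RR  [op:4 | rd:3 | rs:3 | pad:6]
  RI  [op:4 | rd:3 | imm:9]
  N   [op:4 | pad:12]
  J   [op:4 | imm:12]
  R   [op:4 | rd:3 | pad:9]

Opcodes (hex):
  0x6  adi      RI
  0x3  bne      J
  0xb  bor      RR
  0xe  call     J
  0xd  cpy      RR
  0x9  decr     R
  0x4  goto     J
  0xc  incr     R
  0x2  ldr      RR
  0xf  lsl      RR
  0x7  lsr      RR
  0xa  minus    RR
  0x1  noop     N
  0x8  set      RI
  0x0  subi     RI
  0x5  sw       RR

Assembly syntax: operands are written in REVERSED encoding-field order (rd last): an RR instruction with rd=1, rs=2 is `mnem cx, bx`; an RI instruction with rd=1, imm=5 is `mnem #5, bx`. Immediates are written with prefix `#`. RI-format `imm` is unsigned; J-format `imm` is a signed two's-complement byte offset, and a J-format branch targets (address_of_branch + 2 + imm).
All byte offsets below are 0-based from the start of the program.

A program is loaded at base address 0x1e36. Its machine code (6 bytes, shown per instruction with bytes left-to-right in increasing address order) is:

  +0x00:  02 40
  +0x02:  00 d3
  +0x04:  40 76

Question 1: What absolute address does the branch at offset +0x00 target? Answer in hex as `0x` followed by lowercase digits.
0x1e3a

+0x00: 02 40 ⇒ word 0x4002 (little)
  op=0x4002>>12=0x4 ⇒ goto (J)
  imm@[11:0]=0x2 ⇒ #2
  target = base 0x1e36 + off 0x00 + 2 + imm 2 = 0x1e3a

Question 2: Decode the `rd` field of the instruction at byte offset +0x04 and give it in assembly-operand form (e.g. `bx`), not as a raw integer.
dx

@+04  little-endian(40 76) = 0x7640
  op=0x7640>>12=0x7 ⇒ lsr (RR)
  rd@[11:9]=0x3 ⇒ dx
  rs@[8:6]=0x1 ⇒ bx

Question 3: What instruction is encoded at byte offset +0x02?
+0x02: 00 d3 ⇒ word 0xd300 (little)
  opcode bits[15:12]=0xd: cpy/RR
  [11:9] rd=1 = bx
  [8:6] rs=4 = si

cpy si, bx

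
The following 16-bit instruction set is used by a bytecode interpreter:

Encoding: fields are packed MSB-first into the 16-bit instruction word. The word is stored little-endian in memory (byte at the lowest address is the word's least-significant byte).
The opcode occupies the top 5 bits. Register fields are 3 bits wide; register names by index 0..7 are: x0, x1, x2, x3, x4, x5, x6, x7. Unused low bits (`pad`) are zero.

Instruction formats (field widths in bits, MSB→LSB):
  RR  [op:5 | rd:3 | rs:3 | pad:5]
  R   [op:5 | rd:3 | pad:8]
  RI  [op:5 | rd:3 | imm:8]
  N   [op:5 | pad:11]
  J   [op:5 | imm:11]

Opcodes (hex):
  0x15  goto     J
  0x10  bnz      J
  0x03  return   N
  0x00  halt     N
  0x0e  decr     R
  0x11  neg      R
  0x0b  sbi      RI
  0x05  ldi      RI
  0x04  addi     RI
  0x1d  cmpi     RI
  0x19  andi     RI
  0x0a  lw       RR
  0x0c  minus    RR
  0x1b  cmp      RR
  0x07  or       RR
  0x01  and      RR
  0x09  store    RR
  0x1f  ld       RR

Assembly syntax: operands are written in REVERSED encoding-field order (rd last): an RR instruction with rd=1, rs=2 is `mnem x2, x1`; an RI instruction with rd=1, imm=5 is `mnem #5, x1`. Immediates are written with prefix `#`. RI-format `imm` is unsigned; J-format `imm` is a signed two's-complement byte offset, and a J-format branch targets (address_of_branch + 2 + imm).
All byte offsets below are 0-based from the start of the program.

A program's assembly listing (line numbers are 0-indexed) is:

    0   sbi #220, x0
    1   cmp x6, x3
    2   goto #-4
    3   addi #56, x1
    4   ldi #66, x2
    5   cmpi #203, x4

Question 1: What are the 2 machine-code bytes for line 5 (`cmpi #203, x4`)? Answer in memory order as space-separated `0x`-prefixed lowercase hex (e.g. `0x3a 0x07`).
0xcb 0xec

L5: cmpi op=0x1d:5|rd=4:3|imm=203:8 ⇒ 0xeccb ⇒ little cb ec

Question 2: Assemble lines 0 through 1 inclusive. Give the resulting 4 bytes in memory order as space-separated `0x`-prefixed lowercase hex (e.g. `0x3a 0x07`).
0. sbi fields op=0xb:5|rd=0:3|imm=220:8 → word 58dch → dc 58
1. cmp fields op=0x1b:5|rd=3:3|rs=6:3|pad=0:5 → word dbc0h → c0 db

0xdc 0x58 0xc0 0xdb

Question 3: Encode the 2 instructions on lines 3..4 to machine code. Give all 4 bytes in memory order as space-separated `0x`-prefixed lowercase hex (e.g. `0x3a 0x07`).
0x38 0x21 0x42 0x2a

line 3 (addi): pack op=0x4:5|rd=1:3|imm=56:8 = 0x2138; little→ 38 21
line 4 (ldi): pack op=0x5:5|rd=2:3|imm=66:8 = 0x2a42; little→ 42 2a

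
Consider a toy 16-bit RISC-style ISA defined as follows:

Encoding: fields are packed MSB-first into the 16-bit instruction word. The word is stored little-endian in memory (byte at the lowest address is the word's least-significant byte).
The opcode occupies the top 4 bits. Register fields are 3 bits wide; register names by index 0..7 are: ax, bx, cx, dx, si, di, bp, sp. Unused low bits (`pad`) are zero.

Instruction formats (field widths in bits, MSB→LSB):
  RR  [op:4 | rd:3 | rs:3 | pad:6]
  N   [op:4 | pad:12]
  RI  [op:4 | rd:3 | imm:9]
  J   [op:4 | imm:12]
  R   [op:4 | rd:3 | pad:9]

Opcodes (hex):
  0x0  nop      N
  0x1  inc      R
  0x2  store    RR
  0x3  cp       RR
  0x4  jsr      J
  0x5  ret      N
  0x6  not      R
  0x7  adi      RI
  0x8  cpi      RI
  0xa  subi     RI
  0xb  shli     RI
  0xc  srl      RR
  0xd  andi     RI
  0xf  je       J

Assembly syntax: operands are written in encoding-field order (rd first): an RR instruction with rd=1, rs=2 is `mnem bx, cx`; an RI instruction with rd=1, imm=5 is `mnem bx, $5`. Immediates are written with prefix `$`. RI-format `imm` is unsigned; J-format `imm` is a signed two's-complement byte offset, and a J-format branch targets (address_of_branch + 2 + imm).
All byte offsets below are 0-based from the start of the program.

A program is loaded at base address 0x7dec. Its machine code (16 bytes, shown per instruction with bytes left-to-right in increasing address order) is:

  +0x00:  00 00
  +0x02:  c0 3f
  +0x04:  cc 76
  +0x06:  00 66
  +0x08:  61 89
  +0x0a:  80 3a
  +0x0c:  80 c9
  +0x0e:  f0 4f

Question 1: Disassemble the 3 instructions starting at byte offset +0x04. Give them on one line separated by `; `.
adi dx, $204; not dx; cpi si, $353

[04] cc 76 → 0x76cc
  op=0x76cc>>12=0x7 ⇒ adi (RI)
  rd@[11:9]=0x3 ⇒ dx
  imm@[8:0]=0xcc ⇒ $204
[06] 00 66 → 0x6600
  op=0x6600>>12=0x6 ⇒ not (R)
  rd@[11:9]=0x3 ⇒ dx
[08] 61 89 → 0x8961
  op=0x8961>>12=0x8 ⇒ cpi (RI)
  rd@[11:9]=0x4 ⇒ si
  imm@[8:0]=0x161 ⇒ $353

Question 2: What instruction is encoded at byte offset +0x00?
nop

off 0x00: read 00 00 as little → 0x0000
  opcode bits[15:12]=0x0: nop/N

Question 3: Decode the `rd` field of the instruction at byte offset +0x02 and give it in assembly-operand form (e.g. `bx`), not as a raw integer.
sp

off 0x02: read c0 3f as little → 0x3fc0
  opcode bits[15:12]=0x3: cp/RR
  rd@[11:9]=0x7 ⇒ sp
  rs@[8:6]=0x7 ⇒ sp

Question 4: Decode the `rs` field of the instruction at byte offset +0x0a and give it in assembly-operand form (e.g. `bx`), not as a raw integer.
off 0x0a: read 80 3a as little → 0x3a80
  op=0x3a80>>12=0x3 ⇒ cp (RR)
  rd: (w>>9)&0x7=0x5 → di
  rs: (w>>6)&0x7=0x2 → cx

cx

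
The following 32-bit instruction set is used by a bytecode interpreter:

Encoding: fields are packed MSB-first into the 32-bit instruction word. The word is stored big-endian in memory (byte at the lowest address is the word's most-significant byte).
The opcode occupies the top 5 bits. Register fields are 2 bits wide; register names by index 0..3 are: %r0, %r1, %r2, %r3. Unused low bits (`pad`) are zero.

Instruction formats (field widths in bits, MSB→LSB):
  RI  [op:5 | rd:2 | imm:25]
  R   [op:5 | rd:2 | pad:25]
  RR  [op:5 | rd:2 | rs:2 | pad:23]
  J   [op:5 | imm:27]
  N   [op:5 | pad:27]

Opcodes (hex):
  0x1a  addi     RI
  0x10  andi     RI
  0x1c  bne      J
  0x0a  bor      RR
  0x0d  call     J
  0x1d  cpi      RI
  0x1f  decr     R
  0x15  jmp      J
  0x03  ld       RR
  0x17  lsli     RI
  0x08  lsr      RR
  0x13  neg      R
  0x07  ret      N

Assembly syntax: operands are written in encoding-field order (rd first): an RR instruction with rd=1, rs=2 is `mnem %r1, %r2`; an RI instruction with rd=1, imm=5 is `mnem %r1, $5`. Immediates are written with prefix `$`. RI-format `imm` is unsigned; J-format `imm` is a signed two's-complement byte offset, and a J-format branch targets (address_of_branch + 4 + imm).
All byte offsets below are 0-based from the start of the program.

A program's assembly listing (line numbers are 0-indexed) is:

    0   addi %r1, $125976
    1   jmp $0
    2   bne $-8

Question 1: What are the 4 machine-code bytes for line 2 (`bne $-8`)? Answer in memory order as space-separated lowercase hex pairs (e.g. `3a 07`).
L2: bne op=0x1c:5|imm=-8:27 ⇒ 0xe7fffff8 ⇒ big e7 ff ff f8

e7 ff ff f8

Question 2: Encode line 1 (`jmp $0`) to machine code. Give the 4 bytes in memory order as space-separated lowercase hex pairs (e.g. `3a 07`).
a8 00 00 00

line 1 (jmp): pack op=0x15:5|imm=0:27 = 0xa8000000; big→ a8 00 00 00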